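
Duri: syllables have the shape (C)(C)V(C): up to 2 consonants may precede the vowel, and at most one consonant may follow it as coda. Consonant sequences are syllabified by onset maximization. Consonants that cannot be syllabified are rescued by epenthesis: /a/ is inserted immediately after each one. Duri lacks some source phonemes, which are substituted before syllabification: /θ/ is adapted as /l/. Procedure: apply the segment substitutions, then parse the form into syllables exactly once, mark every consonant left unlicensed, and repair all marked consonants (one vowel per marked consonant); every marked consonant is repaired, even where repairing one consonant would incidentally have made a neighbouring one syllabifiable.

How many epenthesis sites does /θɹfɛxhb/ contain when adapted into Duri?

3

After substitution the input is /lɹfɛxhb/.
The unsyllabifiable consonants are /l/, /h/, /b/; each receives one epenthetic vowel.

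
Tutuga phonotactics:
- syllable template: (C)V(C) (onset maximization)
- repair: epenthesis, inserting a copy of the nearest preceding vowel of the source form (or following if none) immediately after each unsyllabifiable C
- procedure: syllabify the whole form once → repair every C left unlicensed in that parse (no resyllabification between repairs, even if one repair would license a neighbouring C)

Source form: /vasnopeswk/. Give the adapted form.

vasnopesweke

Under (C)V(C), the unsyllabifiable consonants are /w/, /k/ (at most one coda consonant is licensed; onsets are limited to one consonant).
Inserting the epenthetic vowel yields /w/ → /we/, /k/ → /ke/.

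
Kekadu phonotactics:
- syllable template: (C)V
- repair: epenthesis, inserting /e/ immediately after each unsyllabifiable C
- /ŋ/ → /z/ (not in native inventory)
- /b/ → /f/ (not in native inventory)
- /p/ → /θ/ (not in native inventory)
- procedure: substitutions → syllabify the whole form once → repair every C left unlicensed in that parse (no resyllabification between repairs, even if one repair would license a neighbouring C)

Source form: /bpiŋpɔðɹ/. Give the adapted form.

Substitution: /b/ → /f/, /p/ → /θ/, /ŋ/ → /z/, giving /fθizθɔðɹ/.
Syllabifying with onset maximization leaves /f/, /z/, /ð/, /ɹ/ stranded (no codas are permitted; onsets are limited to one consonant).
Inserting the epenthetic vowel yields /f/ → /fe/, /z/ → /ze/, /ð/ → /ðe/, /ɹ/ → /ɹe/.

feθizeθɔðeɹe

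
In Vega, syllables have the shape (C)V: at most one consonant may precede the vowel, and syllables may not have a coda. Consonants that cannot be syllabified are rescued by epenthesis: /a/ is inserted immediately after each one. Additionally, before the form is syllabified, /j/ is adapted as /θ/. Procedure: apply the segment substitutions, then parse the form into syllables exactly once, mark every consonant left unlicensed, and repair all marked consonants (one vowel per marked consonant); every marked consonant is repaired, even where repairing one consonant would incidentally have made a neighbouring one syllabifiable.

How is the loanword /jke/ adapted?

Substitution: /j/ → /θ/, giving /θke/.
Syllabifying with onset maximization leaves /θ/ stranded (no codas are permitted; onsets are limited to one consonant).
Inserting the epenthetic vowel yields /θ/ → /θa/.

θake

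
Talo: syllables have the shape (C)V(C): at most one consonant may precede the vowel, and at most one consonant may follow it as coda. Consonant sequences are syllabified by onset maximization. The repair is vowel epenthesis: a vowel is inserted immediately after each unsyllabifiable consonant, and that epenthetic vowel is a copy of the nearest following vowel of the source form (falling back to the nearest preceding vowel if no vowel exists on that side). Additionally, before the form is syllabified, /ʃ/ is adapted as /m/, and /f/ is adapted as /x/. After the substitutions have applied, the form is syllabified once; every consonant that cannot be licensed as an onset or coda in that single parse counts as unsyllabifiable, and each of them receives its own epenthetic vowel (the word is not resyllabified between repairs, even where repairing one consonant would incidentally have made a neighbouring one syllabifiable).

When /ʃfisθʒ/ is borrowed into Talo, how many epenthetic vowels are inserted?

3

After substitution the input is /mxisθʒ/.
The unsyllabifiable consonants are /m/, /θ/, /ʒ/; each receives one epenthetic vowel.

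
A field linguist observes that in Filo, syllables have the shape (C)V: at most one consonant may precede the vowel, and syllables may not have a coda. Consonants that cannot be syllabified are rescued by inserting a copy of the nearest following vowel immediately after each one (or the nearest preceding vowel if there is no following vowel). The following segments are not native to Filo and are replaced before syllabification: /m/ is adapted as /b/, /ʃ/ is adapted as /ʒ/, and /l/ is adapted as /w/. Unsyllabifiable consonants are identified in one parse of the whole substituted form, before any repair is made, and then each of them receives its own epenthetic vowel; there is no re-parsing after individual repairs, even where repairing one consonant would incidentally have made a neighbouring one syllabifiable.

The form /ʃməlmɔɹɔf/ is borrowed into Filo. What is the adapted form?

ʒəbəwɔbɔɹɔfɔ

Substitution: /ʃ/ → /ʒ/, /m/ → /b/, /l/ → /w/, giving /ʒbəwbɔɹɔf/.
The consonants /ʒ/, /w/, /f/ cannot be parsed into a legal (C)V syllable (no codas are permitted; onsets are limited to one consonant).
Inserting the epenthetic vowel yields /ʒ/ → /ʒə/, /w/ → /wɔ/, /f/ → /fɔ/.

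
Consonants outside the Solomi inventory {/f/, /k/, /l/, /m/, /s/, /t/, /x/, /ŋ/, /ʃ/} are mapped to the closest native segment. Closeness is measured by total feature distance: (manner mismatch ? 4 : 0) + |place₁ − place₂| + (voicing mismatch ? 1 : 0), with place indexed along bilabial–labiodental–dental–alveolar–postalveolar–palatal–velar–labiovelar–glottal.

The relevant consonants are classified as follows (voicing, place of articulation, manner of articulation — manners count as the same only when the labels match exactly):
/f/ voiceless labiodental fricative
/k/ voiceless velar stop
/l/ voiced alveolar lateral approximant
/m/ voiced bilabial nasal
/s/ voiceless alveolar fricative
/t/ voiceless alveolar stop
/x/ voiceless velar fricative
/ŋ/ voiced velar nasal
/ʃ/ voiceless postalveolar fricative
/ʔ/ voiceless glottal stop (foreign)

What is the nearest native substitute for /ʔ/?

/k/ is closest: same manner (stop), place distance 2 (glottal→velar), same voicing; total 2. Next closest is /t/ at distance 5.

k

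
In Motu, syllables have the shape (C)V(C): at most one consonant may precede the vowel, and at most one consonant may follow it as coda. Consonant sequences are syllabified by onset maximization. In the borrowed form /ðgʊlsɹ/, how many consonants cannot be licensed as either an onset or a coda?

Under (C)V(C), the unsyllabifiable consonants are /ð/, /s/, /ɹ/ (at most one coda consonant is licensed; onsets are limited to one consonant).

3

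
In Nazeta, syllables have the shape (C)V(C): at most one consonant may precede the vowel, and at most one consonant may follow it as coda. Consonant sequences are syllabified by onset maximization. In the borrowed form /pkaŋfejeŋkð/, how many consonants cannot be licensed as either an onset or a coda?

3

The consonants /p/, /k/, /ð/ cannot be parsed into a legal (C)V(C) syllable (at most one coda consonant is licensed; onsets are limited to one consonant).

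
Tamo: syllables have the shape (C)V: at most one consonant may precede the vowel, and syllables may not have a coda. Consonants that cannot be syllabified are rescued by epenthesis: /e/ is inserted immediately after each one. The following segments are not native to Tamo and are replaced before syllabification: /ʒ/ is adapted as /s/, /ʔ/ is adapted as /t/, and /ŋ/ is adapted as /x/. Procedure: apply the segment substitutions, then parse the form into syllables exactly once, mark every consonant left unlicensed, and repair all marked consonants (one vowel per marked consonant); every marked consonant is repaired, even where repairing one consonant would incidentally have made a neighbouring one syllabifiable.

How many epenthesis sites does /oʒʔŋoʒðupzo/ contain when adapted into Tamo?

4

After substitution the input is /ostxosðupzo/.
The unsyllabifiable consonants are /s/, /t/, /s/, /p/; each receives one epenthetic vowel.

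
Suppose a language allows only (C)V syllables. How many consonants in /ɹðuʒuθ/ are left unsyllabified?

Under (C)V, the unsyllabifiable consonants are /ɹ/, /θ/ (no codas are permitted; onsets are limited to one consonant).

2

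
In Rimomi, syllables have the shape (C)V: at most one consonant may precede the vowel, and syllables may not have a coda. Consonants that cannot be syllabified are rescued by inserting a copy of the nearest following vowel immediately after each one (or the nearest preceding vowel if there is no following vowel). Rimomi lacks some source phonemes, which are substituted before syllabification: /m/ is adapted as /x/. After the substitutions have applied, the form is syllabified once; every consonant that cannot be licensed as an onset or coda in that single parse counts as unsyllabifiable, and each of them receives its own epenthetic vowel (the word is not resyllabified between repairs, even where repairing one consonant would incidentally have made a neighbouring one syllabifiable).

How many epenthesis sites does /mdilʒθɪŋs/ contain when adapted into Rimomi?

After substitution the input is /xdilʒθɪŋs/.
The unsyllabifiable consonants are /x/, /l/, /ʒ/, /ŋ/, /s/; each receives one epenthetic vowel.

5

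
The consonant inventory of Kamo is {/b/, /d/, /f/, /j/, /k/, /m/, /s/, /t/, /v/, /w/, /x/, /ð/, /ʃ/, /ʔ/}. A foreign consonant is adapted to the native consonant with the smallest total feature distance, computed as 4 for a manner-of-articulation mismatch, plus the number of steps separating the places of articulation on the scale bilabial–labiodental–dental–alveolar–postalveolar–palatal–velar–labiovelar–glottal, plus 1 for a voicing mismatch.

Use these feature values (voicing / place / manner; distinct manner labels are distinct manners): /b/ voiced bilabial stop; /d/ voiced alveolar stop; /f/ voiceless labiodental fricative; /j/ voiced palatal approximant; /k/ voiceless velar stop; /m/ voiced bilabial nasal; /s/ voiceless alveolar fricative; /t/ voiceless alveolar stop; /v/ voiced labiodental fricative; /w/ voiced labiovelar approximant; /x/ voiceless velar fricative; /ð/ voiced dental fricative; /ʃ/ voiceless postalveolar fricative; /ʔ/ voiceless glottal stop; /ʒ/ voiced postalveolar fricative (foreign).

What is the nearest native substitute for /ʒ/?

/ʃ/ is closest: same manner (fricative), place distance 0 (postalveolar→postalveolar), voicing differs (+1); total 1. Next closest is /s/ at distance 2.

ʃ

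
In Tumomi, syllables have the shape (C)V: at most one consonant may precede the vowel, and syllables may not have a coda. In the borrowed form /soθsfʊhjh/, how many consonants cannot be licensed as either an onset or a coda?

Under (C)V, the unsyllabifiable consonants are /θ/, /s/, /h/, /j/, /h/ (no codas are permitted; onsets are limited to one consonant).

5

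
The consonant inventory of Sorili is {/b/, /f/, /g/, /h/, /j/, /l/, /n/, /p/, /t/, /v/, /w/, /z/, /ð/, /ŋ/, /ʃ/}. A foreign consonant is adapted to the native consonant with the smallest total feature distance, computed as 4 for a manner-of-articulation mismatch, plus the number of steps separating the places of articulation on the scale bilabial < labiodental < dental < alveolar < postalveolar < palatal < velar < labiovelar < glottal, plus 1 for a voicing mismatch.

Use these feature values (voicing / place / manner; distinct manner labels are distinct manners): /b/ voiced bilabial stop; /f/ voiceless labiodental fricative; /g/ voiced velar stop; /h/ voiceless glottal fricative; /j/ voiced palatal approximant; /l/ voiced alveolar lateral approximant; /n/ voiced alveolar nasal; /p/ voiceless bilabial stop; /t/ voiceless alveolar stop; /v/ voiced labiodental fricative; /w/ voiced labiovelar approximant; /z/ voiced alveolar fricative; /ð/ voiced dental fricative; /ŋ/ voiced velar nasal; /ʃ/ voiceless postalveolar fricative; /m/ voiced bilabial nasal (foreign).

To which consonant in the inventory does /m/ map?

/n/ is closest: same manner (nasal), place distance 3 (bilabial→alveolar), same voicing; total 3. Next closest is /b/ at distance 4.

n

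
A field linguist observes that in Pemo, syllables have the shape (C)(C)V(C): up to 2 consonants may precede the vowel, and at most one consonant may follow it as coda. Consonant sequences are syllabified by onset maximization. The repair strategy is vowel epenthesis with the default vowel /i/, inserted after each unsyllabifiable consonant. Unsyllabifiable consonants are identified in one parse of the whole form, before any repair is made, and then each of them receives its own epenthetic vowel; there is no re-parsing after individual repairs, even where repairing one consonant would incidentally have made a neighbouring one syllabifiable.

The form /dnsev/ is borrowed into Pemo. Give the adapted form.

dinsev

The consonants /d/ cannot be parsed into a legal (C)(C)V(C) syllable (at most one coda consonant is licensed; onsets may contain at most 2 consonants).
Inserting the epenthetic vowel yields /d/ → /di/.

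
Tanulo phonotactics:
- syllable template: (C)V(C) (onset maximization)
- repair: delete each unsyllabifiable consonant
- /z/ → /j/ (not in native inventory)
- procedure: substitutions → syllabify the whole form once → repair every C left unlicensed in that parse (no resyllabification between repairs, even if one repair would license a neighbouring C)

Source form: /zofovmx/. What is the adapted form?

Substitution: /z/ → /j/, giving /jofovmx/.
Syllabifying with onset maximization leaves /m/, /x/ stranded (at most one coda consonant is licensed; onsets are limited to one consonant).
Deletion applies to /m/, /x/.

jofov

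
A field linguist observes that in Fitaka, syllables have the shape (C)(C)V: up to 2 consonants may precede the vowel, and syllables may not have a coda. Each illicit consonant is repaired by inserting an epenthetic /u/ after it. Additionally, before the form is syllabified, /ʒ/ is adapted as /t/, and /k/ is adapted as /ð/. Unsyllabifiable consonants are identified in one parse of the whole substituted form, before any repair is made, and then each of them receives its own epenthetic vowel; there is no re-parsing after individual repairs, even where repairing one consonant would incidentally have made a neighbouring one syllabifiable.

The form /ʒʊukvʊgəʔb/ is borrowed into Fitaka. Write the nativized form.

Substitution: /ʒ/ → /t/, /k/ → /ð/, giving /tʊuðvʊgəʔb/.
The consonants /ʔ/, /b/ cannot be parsed into a legal (C)(C)V syllable (no codas are permitted; onsets may contain at most 2 consonants).
Epenthesis after each stranded consonant: /ʔ/ → /ʔu/, /b/ → /bu/.

tʊuðvʊgəʔubu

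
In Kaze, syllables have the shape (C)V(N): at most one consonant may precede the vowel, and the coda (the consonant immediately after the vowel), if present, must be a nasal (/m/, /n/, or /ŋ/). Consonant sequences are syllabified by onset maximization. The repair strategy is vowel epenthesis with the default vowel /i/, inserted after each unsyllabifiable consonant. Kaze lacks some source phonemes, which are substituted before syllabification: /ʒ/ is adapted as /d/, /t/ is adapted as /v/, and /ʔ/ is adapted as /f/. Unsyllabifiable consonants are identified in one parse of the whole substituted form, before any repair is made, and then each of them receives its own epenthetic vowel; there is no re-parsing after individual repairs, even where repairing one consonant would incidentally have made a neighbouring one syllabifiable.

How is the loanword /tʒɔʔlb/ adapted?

vidɔfilibi

Substitution: /t/ → /v/, /ʒ/ → /d/, /ʔ/ → /f/, giving /vdɔflb/.
The consonants /v/, /f/, /l/, /b/ cannot be parsed into a legal (C)V(N) syllable (only a nasal (/m/, /n/, or /ŋ/) is licensed in coda position; onsets are limited to one consonant).
Epenthesis after each stranded consonant: /v/ → /vi/, /f/ → /fi/, /l/ → /li/, /b/ → /bi/.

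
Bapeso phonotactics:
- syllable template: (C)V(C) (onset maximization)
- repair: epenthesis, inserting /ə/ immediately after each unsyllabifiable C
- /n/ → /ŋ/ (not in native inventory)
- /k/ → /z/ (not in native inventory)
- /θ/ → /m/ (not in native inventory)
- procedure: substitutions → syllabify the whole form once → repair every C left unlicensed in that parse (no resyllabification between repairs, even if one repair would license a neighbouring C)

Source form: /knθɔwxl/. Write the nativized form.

zəŋəmɔwxələ

Substitution: /k/ → /z/, /n/ → /ŋ/, /θ/ → /m/, giving /zŋmɔwxl/.
Syllabifying with onset maximization leaves /z/, /ŋ/, /x/, /l/ stranded (at most one coda consonant is licensed; onsets are limited to one consonant).
Epenthesis after each stranded consonant: /z/ → /zə/, /ŋ/ → /ŋə/, /x/ → /xə/, /l/ → /lə/.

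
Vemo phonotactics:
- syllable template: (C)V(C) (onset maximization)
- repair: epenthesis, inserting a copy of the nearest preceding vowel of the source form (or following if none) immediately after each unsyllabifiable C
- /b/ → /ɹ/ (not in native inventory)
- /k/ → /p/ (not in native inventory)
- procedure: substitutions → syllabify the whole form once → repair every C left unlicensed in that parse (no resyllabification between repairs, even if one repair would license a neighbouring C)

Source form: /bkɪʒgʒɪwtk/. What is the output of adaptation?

Substitution: /b/ → /ɹ/, /k/ → /p/, giving /ɹpɪʒgʒɪwtp/.
Syllabifying with onset maximization leaves /ɹ/, /g/, /t/, /p/ stranded (at most one coda consonant is licensed; onsets are limited to one consonant).
Each unlicensed consonant becomes the onset of a new syllable: /ɹ/ → /ɹɪ/, /g/ → /gɪ/, /t/ → /tɪ/, /p/ → /pɪ/.

ɹɪpɪʒgɪʒɪwtɪpɪ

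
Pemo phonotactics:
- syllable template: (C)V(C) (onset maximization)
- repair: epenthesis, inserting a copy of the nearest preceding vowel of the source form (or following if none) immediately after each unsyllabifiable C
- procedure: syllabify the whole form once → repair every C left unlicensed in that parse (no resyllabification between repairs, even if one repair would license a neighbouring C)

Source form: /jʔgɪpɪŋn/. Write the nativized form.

The consonants /j/, /ʔ/, /n/ cannot be parsed into a legal (C)V(C) syllable (at most one coda consonant is licensed; onsets are limited to one consonant).
Each unlicensed consonant becomes the onset of a new syllable: /j/ → /jɪ/, /ʔ/ → /ʔɪ/, /n/ → /nɪ/.

jɪʔɪgɪpɪŋnɪ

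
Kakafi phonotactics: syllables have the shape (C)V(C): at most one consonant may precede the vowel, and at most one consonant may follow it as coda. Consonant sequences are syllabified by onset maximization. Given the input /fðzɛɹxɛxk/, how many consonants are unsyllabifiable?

The consonants /f/, /ð/, /k/ cannot be parsed into a legal (C)V(C) syllable (at most one coda consonant is licensed; onsets are limited to one consonant).

3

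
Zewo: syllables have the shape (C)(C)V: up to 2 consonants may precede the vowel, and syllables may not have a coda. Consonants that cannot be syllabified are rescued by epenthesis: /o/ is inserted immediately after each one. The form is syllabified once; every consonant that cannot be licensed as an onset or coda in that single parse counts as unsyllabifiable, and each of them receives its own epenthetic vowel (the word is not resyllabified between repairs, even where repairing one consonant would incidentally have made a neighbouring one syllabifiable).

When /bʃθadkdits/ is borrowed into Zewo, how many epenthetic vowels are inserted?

4

The unsyllabifiable consonants are /b/, /d/, /t/, /s/; each receives one epenthetic vowel.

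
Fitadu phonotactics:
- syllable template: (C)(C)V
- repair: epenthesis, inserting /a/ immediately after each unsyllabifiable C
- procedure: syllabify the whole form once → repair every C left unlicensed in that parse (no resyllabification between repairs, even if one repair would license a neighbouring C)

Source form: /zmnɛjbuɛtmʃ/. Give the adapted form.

Syllabifying with onset maximization leaves /z/, /t/, /m/, /ʃ/ stranded (no codas are permitted; onsets may contain at most 2 consonants).
Each unlicensed consonant becomes the onset of a new syllable: /z/ → /za/, /t/ → /ta/, /m/ → /ma/, /ʃ/ → /ʃa/.

zamnɛjbuɛtamaʃa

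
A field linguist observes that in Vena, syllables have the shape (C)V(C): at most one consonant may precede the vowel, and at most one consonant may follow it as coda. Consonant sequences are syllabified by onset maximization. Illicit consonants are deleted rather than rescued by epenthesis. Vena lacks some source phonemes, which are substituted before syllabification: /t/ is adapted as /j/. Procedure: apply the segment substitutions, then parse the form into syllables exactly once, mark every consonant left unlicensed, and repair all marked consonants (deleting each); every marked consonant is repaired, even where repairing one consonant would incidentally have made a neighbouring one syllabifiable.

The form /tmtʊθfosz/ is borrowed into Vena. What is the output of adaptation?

Substitution: /t/ → /j/, giving /jmjʊθfosz/.
Syllabifying with onset maximization leaves /j/, /m/, /z/ stranded (at most one coda consonant is licensed; onsets are limited to one consonant).
Each unlicensed consonant is deleted: /j/, /m/, /z/.

jʊθfos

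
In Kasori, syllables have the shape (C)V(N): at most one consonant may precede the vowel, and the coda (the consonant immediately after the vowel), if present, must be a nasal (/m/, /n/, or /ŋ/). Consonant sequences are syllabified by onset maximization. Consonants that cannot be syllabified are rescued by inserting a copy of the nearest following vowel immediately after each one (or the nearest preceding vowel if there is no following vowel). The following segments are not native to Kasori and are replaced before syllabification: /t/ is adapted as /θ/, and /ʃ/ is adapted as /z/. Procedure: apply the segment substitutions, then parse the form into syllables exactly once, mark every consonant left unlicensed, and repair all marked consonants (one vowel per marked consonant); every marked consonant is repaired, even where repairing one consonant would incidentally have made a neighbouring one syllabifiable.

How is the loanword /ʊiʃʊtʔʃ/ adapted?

Substitution: /ʃ/ → /z/, /t/ → /θ/, giving /ʊizʊθʔz/.
Under (C)V(N), the unsyllabifiable consonants are /θ/, /ʔ/, /z/ (only a nasal (/m/, /n/, or /ŋ/) is licensed in coda position; onsets are limited to one consonant).
Each unlicensed consonant becomes the onset of a new syllable: /θ/ → /θʊ/, /ʔ/ → /ʔʊ/, /z/ → /zʊ/.

ʊizʊθʊʔʊzʊ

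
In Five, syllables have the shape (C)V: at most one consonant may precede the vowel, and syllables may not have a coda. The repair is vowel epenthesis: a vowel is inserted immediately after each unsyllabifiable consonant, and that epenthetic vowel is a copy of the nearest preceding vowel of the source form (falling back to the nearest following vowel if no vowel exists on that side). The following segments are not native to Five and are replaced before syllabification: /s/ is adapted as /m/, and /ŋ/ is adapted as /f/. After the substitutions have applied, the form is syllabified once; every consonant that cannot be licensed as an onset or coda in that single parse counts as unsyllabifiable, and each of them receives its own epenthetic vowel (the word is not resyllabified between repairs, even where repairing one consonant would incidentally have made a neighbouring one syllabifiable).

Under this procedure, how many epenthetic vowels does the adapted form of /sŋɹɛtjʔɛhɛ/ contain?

After substitution the input is /mfɹɛtjʔɛhɛ/.
The unsyllabifiable consonants are /m/, /f/, /t/, /j/; each receives one epenthetic vowel.

4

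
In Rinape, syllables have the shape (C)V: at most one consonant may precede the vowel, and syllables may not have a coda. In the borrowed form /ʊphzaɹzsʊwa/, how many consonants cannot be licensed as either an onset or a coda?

4

Syllabifying with onset maximization leaves /p/, /h/, /ɹ/, /z/ stranded (no codas are permitted; onsets are limited to one consonant).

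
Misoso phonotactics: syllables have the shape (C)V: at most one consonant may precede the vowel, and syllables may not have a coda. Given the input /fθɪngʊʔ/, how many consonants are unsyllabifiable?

The consonants /f/, /n/, /ʔ/ cannot be parsed into a legal (C)V syllable (no codas are permitted; onsets are limited to one consonant).

3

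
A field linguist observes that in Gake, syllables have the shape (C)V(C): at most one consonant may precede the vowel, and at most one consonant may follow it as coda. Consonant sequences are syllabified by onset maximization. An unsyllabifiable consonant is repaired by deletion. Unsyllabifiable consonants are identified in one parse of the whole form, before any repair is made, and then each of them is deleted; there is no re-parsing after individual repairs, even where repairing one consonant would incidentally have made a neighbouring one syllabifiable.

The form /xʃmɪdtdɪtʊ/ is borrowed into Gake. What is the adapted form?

The consonants /x/, /ʃ/, /t/ cannot be parsed into a legal (C)V(C) syllable (at most one coda consonant is licensed; onsets are limited to one consonant).
Deletion applies to /x/, /ʃ/, /t/.

mɪddɪtʊ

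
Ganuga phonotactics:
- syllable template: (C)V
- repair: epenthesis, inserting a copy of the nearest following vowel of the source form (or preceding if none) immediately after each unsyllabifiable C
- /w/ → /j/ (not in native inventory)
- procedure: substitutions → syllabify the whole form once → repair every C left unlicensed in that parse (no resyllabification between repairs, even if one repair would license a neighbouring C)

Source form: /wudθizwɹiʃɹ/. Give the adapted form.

Substitution: /w/ → /j/, giving /judθizjɹiʃɹ/.
Under (C)V, the unsyllabifiable consonants are /d/, /z/, /j/, /ʃ/, /ɹ/ (no codas are permitted; onsets are limited to one consonant).
Inserting the epenthetic vowel yields /d/ → /di/, /z/ → /zi/, /j/ → /ji/, /ʃ/ → /ʃi/, /ɹ/ → /ɹi/.

judiθizijiɹiʃiɹi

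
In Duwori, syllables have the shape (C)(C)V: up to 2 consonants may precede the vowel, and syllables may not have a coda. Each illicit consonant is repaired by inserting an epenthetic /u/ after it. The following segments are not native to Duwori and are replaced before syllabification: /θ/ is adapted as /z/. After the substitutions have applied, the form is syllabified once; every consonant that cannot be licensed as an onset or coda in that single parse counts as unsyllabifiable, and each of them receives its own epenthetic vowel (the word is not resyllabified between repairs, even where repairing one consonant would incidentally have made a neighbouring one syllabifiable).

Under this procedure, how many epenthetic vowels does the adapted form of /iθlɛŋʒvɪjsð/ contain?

4

After substitution the input is /izlɛŋʒvɪjsð/.
The unsyllabifiable consonants are /ŋ/, /j/, /s/, /ð/; each receives one epenthetic vowel.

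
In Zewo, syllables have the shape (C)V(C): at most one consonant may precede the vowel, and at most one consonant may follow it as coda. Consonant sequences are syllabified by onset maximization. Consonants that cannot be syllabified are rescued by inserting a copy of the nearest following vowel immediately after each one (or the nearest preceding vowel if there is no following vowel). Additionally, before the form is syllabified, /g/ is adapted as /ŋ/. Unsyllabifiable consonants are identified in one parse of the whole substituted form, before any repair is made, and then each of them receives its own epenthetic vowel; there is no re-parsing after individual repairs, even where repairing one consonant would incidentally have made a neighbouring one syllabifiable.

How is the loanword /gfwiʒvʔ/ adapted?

Substitution: /g/ → /ŋ/, giving /ŋfwiʒvʔ/.
Syllabifying with onset maximization leaves /ŋ/, /f/, /v/, /ʔ/ stranded (at most one coda consonant is licensed; onsets are limited to one consonant).
Inserting the epenthetic vowel yields /ŋ/ → /ŋi/, /f/ → /fi/, /v/ → /vi/, /ʔ/ → /ʔi/.

ŋifiwiʒviʔi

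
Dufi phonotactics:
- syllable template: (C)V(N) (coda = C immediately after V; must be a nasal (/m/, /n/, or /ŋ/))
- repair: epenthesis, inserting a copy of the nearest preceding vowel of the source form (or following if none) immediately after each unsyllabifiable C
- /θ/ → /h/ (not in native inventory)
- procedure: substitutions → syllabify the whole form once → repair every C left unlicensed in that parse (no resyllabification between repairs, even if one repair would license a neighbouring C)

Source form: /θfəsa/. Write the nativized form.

Substitution: /θ/ → /h/, giving /hfəsa/.
Syllabifying with onset maximization leaves /h/ stranded (only a nasal (/m/, /n/, or /ŋ/) is licensed in coda position; onsets are limited to one consonant).
Inserting the epenthetic vowel yields /h/ → /hə/.

həfəsa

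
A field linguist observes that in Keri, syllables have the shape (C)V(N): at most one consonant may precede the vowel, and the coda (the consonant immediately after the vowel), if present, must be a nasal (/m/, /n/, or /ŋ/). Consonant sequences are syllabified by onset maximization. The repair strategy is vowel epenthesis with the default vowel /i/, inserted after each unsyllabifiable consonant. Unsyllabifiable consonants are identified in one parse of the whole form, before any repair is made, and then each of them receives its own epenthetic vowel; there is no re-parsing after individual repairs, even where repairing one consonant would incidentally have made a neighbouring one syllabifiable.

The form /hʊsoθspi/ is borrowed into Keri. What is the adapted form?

Syllabifying with onset maximization leaves /θ/, /s/ stranded (only a nasal (/m/, /n/, or /ŋ/) is licensed in coda position; onsets are limited to one consonant).
Inserting the epenthetic vowel yields /θ/ → /θi/, /s/ → /si/.

hʊsoθisipi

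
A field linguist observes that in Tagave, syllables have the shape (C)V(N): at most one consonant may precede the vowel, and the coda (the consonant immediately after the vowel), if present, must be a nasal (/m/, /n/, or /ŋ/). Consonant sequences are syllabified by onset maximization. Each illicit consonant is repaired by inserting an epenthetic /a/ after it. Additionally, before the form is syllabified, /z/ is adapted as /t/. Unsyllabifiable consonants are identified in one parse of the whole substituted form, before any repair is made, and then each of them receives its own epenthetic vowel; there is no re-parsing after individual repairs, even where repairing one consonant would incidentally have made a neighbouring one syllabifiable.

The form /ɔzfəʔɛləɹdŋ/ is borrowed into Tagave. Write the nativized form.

ɔtafəʔɛləɹadaŋa

Substitution: /z/ → /t/, giving /ɔtfəʔɛləɹdŋ/.
The consonants /t/, /ɹ/, /d/, /ŋ/ cannot be parsed into a legal (C)V(N) syllable (only a nasal (/m/, /n/, or /ŋ/) is licensed in coda position; onsets are limited to one consonant).
Epenthesis after each stranded consonant: /t/ → /ta/, /ɹ/ → /ɹa/, /d/ → /da/, /ŋ/ → /ŋa/.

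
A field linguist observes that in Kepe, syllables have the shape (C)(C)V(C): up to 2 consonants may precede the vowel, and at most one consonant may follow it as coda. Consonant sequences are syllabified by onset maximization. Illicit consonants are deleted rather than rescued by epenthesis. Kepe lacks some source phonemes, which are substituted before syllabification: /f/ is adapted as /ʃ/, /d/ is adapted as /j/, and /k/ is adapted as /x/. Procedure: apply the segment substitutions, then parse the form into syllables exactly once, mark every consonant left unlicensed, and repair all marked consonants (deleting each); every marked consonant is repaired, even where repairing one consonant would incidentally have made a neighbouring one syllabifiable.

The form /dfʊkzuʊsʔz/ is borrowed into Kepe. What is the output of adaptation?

Substitution: /d/ → /j/, /f/ → /ʃ/, /k/ → /x/, giving /jʃʊxzuʊsʔz/.
Under (C)(C)V(C), the unsyllabifiable consonants are /ʔ/, /z/ (at most one coda consonant is licensed; onsets may contain at most 2 consonants).
Deletion applies to /ʔ/, /z/.

jʃʊxzuʊs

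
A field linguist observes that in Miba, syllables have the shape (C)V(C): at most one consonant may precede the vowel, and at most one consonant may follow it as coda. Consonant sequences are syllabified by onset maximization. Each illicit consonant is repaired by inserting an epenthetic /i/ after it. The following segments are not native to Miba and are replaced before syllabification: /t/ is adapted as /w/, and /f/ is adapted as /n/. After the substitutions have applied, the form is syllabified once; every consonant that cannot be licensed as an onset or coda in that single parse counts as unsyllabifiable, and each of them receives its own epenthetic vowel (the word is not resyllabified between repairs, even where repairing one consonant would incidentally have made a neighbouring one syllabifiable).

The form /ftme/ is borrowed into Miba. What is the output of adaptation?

Substitution: /f/ → /n/, /t/ → /w/, giving /nwme/.
Syllabifying with onset maximization leaves /n/, /w/ stranded (at most one coda consonant is licensed; onsets are limited to one consonant).
Epenthesis after each stranded consonant: /n/ → /ni/, /w/ → /wi/.

niwime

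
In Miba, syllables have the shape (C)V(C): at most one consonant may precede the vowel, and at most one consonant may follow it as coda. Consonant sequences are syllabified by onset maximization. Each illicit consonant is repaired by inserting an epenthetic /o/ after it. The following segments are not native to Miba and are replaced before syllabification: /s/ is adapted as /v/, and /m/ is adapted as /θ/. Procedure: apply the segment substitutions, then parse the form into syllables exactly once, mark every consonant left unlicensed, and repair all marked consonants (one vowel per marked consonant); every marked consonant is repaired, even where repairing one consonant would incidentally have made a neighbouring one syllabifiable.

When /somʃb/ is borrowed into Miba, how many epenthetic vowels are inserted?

2

After substitution the input is /voθʃb/.
The unsyllabifiable consonants are /ʃ/, /b/; each receives one epenthetic vowel.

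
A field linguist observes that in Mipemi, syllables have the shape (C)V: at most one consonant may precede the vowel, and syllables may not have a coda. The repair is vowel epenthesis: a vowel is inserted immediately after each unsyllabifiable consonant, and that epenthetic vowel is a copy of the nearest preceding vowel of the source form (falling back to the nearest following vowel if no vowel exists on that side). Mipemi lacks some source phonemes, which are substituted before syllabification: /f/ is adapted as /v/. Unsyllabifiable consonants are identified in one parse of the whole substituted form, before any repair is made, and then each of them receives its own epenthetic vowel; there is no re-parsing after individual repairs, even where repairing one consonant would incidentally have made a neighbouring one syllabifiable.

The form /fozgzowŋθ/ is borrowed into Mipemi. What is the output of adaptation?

Substitution: /f/ → /v/, giving /vozgzowŋθ/.
Syllabifying with onset maximization leaves /z/, /g/, /w/, /ŋ/, /θ/ stranded (no codas are permitted; onsets are limited to one consonant).
Inserting the epenthetic vowel yields /z/ → /zo/, /g/ → /go/, /w/ → /wo/, /ŋ/ → /ŋo/, /θ/ → /θo/.

vozogozowoŋoθo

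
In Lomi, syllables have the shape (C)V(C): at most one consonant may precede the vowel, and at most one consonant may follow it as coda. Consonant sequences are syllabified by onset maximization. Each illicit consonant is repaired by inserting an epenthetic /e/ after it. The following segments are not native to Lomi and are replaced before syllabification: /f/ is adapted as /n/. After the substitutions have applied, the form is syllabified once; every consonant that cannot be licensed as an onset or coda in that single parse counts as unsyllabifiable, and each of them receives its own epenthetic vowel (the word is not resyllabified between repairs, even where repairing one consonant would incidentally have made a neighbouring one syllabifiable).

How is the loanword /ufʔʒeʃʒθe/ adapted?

Substitution: /f/ → /n/, giving /unʔʒeʃʒθe/.
Under (C)V(C), the unsyllabifiable consonants are /ʔ/, /ʒ/ (at most one coda consonant is licensed; onsets are limited to one consonant).
Each unlicensed consonant becomes the onset of a new syllable: /ʔ/ → /ʔe/, /ʒ/ → /ʒe/.

unʔeʒeʃʒeθe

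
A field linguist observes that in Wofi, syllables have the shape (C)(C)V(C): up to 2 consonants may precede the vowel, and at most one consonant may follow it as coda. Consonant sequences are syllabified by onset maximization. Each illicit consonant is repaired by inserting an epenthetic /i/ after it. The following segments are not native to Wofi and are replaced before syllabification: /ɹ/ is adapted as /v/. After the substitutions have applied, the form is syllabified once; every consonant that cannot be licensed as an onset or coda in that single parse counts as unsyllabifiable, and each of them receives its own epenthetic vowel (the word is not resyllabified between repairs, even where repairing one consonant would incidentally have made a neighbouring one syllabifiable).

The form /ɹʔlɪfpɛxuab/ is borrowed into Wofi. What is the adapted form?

viʔlɪfpɛxuab

Substitution: /ɹ/ → /v/, giving /vʔlɪfpɛxuab/.
The consonants /v/ cannot be parsed into a legal (C)(C)V(C) syllable (at most one coda consonant is licensed; onsets may contain at most 2 consonants).
Epenthesis after each stranded consonant: /v/ → /vi/.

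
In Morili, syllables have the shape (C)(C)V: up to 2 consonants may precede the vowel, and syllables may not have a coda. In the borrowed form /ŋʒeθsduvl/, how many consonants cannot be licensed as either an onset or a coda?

3

The consonants /θ/, /v/, /l/ cannot be parsed into a legal (C)(C)V syllable (no codas are permitted; onsets may contain at most 2 consonants).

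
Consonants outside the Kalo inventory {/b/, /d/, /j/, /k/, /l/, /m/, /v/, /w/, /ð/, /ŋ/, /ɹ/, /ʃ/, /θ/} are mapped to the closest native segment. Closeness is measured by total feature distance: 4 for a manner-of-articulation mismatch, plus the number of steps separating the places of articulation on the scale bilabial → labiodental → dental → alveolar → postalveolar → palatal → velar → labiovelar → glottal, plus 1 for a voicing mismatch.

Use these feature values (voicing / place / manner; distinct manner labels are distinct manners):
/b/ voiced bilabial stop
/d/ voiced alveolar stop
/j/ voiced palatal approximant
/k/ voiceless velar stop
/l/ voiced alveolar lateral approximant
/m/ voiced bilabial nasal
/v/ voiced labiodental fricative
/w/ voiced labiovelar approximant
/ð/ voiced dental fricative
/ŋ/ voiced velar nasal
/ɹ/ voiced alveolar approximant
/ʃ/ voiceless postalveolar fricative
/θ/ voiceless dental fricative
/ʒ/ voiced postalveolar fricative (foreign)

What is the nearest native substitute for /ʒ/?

/ʃ/ is closest: same manner (fricative), place distance 0 (postalveolar→postalveolar), voicing differs (+1); total 1. Next closest is /ð/ at distance 2.

ʃ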